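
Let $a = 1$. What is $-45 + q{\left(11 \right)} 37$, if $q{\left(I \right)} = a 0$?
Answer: $-45$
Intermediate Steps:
$q{\left(I \right)} = 0$ ($q{\left(I \right)} = 1 \cdot 0 = 0$)
$-45 + q{\left(11 \right)} 37 = -45 + 0 \cdot 37 = -45 + 0 = -45$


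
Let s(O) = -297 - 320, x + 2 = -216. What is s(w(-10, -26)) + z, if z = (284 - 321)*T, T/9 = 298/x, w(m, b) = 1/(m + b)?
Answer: -17636/109 ≈ -161.80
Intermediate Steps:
x = -218 (x = -2 - 216 = -218)
w(m, b) = 1/(b + m)
s(O) = -617
T = -1341/109 (T = 9*(298/(-218)) = 9*(298*(-1/218)) = 9*(-149/109) = -1341/109 ≈ -12.303)
z = 49617/109 (z = (284 - 321)*(-1341/109) = -37*(-1341/109) = 49617/109 ≈ 455.20)
s(w(-10, -26)) + z = -617 + 49617/109 = -17636/109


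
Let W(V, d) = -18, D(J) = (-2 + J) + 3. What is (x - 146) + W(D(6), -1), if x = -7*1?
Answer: -171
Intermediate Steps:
D(J) = 1 + J
x = -7
(x - 146) + W(D(6), -1) = (-7 - 146) - 18 = -153 - 18 = -171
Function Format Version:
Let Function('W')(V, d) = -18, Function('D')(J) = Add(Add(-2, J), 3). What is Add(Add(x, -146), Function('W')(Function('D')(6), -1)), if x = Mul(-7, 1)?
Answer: -171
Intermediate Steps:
Function('D')(J) = Add(1, J)
x = -7
Add(Add(x, -146), Function('W')(Function('D')(6), -1)) = Add(Add(-7, -146), -18) = Add(-153, -18) = -171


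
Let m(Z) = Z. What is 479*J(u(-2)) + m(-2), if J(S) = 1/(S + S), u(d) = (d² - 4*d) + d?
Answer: 439/20 ≈ 21.950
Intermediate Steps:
u(d) = d² - 3*d
J(S) = 1/(2*S)
479*J(u(-2)) + m(-2) = 479*(1/(2*((-2*(-3 - 2))))) - 2 = 479*(1/(2*((-2*(-5))))) - 2 = 479*((½)/10) - 2 = 479*((½)*(⅒)) - 2 = 479*(1/20) - 2 = 479/20 - 2 = 439/20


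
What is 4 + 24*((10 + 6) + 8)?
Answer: 580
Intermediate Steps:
4 + 24*((10 + 6) + 8) = 4 + 24*(16 + 8) = 4 + 24*24 = 4 + 576 = 580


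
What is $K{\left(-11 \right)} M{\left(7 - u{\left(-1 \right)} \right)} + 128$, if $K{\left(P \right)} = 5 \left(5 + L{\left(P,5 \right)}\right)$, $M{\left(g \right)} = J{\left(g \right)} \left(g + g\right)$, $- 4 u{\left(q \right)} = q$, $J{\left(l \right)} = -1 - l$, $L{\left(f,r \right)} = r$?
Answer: $- \frac{20413}{4} \approx -5103.3$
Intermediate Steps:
$u{\left(q \right)} = - \frac{q}{4}$
$M{\left(g \right)} = 2 g \left(-1 - g\right)$ ($M{\left(g \right)} = \left(-1 - g\right) \left(g + g\right) = \left(-1 - g\right) 2 g = 2 g \left(-1 - g\right)$)
$K{\left(P \right)} = 50$ ($K{\left(P \right)} = 5 \left(5 + 5\right) = 5 \cdot 10 = 50$)
$K{\left(-11 \right)} M{\left(7 - u{\left(-1 \right)} \right)} + 128 = 50 \left(- 2 \left(7 - \left(- \frac{1}{4}\right) \left(-1\right)\right) \left(1 + \left(7 - \left(- \frac{1}{4}\right) \left(-1\right)\right)\right)\right) + 128 = 50 \left(- 2 \left(7 - \frac{1}{4}\right) \left(1 + \left(7 - \frac{1}{4}\right)\right)\right) + 128 = 50 \left(\left(-2\right) \frac{27}{4} \left(1 + \frac{27}{4}\right)\right) + 128 = 50 \left(\left(-2\right) \frac{27}{4} \cdot \frac{31}{4}\right) + 128 = 50 \left(- \frac{837}{8}\right) + 128 = - \frac{20925}{4} + 128 = - \frac{20413}{4}$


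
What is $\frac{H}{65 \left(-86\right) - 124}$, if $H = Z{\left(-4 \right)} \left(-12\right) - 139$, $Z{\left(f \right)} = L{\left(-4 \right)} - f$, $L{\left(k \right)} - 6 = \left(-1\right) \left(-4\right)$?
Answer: $\frac{307}{5714} \approx 0.053728$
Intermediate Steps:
$L{\left(k \right)} = 10$ ($L{\left(k \right)} = 6 - -4 = 6 + 4 = 10$)
$Z{\left(f \right)} = 10 - f$
$H = -307$ ($H = \left(10 - -4\right) \left(-12\right) - 139 = \left(10 + 4\right) \left(-12\right) - 139 = 14 \left(-12\right) - 139 = -168 - 139 = -307$)
$\frac{H}{65 \left(-86\right) - 124} = - \frac{307}{65 \left(-86\right) - 124} = - \frac{307}{-5590 - 124} = - \frac{307}{-5714} = \left(-307\right) \left(- \frac{1}{5714}\right) = \frac{307}{5714}$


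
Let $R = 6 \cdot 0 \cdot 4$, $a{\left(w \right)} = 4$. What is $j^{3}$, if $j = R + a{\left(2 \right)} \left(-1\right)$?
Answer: $-64$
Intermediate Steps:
$R = 0$ ($R = 0 \cdot 4 = 0$)
$j = -4$ ($j = 0 + 4 \left(-1\right) = 0 - 4 = -4$)
$j^{3} = \left(-4\right)^{3} = -64$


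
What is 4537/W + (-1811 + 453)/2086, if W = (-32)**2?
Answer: 576685/152576 ≈ 3.7797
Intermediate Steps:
W = 1024
4537/W + (-1811 + 453)/2086 = 4537/1024 + (-1811 + 453)/2086 = 4537*(1/1024) - 1358*1/2086 = 4537/1024 - 97/149 = 576685/152576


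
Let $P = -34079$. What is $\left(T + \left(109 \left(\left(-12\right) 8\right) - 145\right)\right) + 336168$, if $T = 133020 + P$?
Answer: $424500$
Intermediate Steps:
$T = 98941$ ($T = 133020 - 34079 = 98941$)
$\left(T + \left(109 \left(\left(-12\right) 8\right) - 145\right)\right) + 336168 = \left(98941 + \left(109 \left(\left(-12\right) 8\right) - 145\right)\right) + 336168 = \left(98941 + \left(109 \left(-96\right) - 145\right)\right) + 336168 = \left(98941 - 10609\right) + 336168 = 88332 + 336168 = 424500$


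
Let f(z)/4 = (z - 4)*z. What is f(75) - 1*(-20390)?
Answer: 41690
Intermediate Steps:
f(z) = 4*z*(-4 + z) (f(z) = 4*((z - 4)*z) = 4*((-4 + z)*z) = 4*(z*(-4 + z)) = 4*z*(-4 + z))
f(75) - 1*(-20390) = 4*75*(-4 + 75) - 1*(-20390) = 4*75*71 + 20390 = 21300 + 20390 = 41690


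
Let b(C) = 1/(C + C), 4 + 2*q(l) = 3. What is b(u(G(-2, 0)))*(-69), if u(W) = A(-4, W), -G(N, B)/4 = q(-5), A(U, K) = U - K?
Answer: 23/4 ≈ 5.7500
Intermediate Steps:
q(l) = -1/2 (q(l) = -2 + (1/2)*3 = -2 + 3/2 = -1/2)
G(N, B) = 2 (G(N, B) = -4*(-1/2) = 2)
u(W) = -4 - W
b(C) = 1/(2*C)
b(u(G(-2, 0)))*(-69) = (1/(2*(-4 - 1*2)))*(-69) = (1/(2*(-4 - 2)))*(-69) = ((1/2)/(-6))*(-69) = ((1/2)*(-1/6))*(-69) = -1/12*(-69) = 23/4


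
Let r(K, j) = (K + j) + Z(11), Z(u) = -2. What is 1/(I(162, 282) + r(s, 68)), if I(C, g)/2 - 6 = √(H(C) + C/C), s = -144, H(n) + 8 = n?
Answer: -33/1868 - √155/1868 ≈ -0.024331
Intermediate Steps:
H(n) = -8 + n
I(C, g) = 12 + 2*√(-7 + C) (I(C, g) = 12 + 2*√((-8 + C) + C/C) = 12 + 2*√((-8 + C) + 1) = 12 + 2*√(-7 + C))
r(K, j) = -2 + K + j (r(K, j) = (K + j) - 2 = -2 + K + j)
1/(I(162, 282) + r(s, 68)) = 1/((12 + 2*√(-7 + 162)) + (-2 - 144 + 68)) = 1/((12 + 2*√155) - 78) = 1/(-66 + 2*√155)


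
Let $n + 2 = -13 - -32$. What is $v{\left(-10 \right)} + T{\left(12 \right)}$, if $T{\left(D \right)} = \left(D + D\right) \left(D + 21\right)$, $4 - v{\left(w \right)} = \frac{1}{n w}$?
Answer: $\frac{135321}{170} \approx 796.01$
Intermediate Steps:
$n = 17$ ($n = -2 - -19 = -2 + \left(-13 + 32\right) = -2 + 19 = 17$)
$v{\left(w \right)} = 4 - \frac{1}{17 w}$
$T{\left(D \right)} = 2 D \left(21 + D\right)$
$v{\left(-10 \right)} + T{\left(12 \right)} = \left(4 - \frac{1}{17 \left(-10\right)}\right) + 2 \cdot 12 \left(21 + 12\right) = \left(4 - - \frac{1}{170}\right) + 2 \cdot 12 \cdot 33 = \left(4 + \frac{1}{170}\right) + 792 = \frac{681}{170} + 792 = \frac{135321}{170}$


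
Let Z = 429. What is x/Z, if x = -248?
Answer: -248/429 ≈ -0.57809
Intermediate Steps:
x/Z = -248/429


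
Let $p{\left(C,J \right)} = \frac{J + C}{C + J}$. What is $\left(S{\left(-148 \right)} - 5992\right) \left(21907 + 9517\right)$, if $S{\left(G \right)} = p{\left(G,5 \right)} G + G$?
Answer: $-197594112$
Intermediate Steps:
$p{\left(C,J \right)} = 1$ ($p{\left(C,J \right)} = \frac{C + J}{C + J} = 1$)
$S{\left(G \right)} = 2 G$ ($S{\left(G \right)} = 1 G + G = G + G = 2 G$)
$\left(S{\left(-148 \right)} - 5992\right) \left(21907 + 9517\right) = \left(2 \left(-148\right) - 5992\right) \left(21907 + 9517\right) = \left(-296 - 5992\right) 31424 = \left(-6288\right) 31424 = -197594112$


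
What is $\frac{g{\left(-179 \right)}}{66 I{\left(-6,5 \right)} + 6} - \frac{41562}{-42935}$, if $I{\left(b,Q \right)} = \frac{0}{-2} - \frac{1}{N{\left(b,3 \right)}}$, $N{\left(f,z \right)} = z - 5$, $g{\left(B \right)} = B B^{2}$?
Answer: $- \frac{246245159047}{1674465} \approx -1.4706 \cdot 10^{5}$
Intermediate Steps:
$g{\left(B \right)} = B^{3}$
$N{\left(f,z \right)} = -5 + z$
$I{\left(b,Q \right)} = \frac{1}{2}$ ($I{\left(b,Q \right)} = \frac{0}{-2} - \frac{1}{-5 + 3} = 0 \left(- \frac{1}{2}\right) - \frac{1}{-2} = 0 - - \frac{1}{2} = 0 + \frac{1}{2} = \frac{1}{2}$)
$\frac{g{\left(-179 \right)}}{66 I{\left(-6,5 \right)} + 6} - \frac{41562}{-42935} = \frac{\left(-179\right)^{3}}{66 \cdot \frac{1}{2} + 6} - \frac{41562}{-42935} = - \frac{5735339}{33 + 6} - - \frac{41562}{42935} = - \frac{5735339}{39} + \frac{41562}{42935} = - \frac{246245159047}{1674465}$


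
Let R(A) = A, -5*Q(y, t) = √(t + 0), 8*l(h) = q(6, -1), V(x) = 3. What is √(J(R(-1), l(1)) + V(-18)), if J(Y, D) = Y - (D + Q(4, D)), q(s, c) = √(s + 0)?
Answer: √(800 - 50*√6 + 20*2^(¾)*3^(¼))/20 ≈ 1.3433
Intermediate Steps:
q(s, c) = √s
l(h) = √6/8
Q(y, t) = -√t/5 (Q(y, t) = -√(t + 0)/5 = -√t/5)
J(Y, D) = Y - D + √D/5 (J(Y, D) = Y - (D - √D/5) = Y + (-D + √D/5) = Y - D + √D/5)
√(J(R(-1), l(1)) + V(-18)) = √((-1 - √6/8 + √(√6/8)/5) + 3) = √((-1 - √6/8 + (2^(¾)*3^(¼)/4)/5) + 3) = √((-1 - √6/8 + 2^(¾)*3^(¼)/20) + 3) = √(2 - √6/8 + 2^(¾)*3^(¼)/20)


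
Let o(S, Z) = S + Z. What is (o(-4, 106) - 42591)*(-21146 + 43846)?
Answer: -964500300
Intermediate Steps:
(o(-4, 106) - 42591)*(-21146 + 43846) = ((-4 + 106) - 42591)*(-21146 + 43846) = (102 - 42591)*22700 = -42489*22700 = -964500300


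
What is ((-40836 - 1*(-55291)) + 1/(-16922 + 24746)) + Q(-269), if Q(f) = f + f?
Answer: 108886609/7824 ≈ 13917.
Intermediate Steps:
Q(f) = 2*f
((-40836 - 1*(-55291)) + 1/(-16922 + 24746)) + Q(-269) = ((-40836 - 1*(-55291)) + 1/(-16922 + 24746)) + 2*(-269) = ((-40836 + 55291) + 1/7824) - 538 = (14455 + 1/7824) - 538 = 113095921/7824 - 538 = 108886609/7824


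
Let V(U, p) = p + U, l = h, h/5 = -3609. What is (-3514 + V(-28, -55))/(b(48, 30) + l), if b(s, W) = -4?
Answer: 3597/18049 ≈ 0.19929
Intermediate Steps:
h = -18045 (h = 5*(-3609) = -18045)
l = -18045
V(U, p) = U + p
(-3514 + V(-28, -55))/(b(48, 30) + l) = (-3514 + (-28 - 55))/(-4 - 18045) = (-3514 - 83)/(-18049) = -3597*(-1/18049) = 3597/18049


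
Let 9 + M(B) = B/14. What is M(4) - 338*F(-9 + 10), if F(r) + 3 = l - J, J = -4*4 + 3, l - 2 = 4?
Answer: -37917/7 ≈ -5416.7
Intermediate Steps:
l = 6 (l = 2 + 4 = 6)
M(B) = -9 + B/14
J = -13 (J = -16 + 3 = -13)
F(r) = 16 (F(r) = -3 + (6 - 1*(-13)) = -3 + (6 + 13) = -3 + 19 = 16)
M(4) - 338*F(-9 + 10) = (-9 + (1/14)*4) - 338*16 = (-9 + 2/7) - 5408 = -61/7 - 5408 = -37917/7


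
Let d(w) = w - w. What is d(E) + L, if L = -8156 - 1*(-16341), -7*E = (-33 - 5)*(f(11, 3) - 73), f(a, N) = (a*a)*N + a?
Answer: 8185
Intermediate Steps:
f(a, N) = a + N*a² (f(a, N) = a²*N + a = N*a² + a = a + N*a²)
E = 1634 (E = -(-33 - 5)*(11*(1 + 3*11) - 73)/7 = -(-38)*(11*(1 + 33) - 73)/7 = -(-38)*(11*34 - 73)/7 = -(-38)*(374 - 73)/7 = -(-38)*301/7 = -⅐*(-11438) = 1634)
d(w) = 0
L = 8185 (L = -8156 + 16341 = 8185)
d(E) + L = 0 + 8185 = 8185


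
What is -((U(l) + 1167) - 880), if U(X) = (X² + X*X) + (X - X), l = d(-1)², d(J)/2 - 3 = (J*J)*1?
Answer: -8479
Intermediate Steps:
d(J) = 6 + 2*J² (d(J) = 6 + 2*((J*J)*1) = 6 + 2*(J²*1) = 6 + 2*J²)
l = 64 (l = (6 + 2*(-1)²)² = (6 + 2*1)² = (6 + 2)² = 8² = 64)
U(X) = 2*X² (U(X) = (X² + X²) + 0 = 2*X² + 0 = 2*X²)
-((U(l) + 1167) - 880) = -((2*64² + 1167) - 880) = -((2*4096 + 1167) - 880) = -((8192 + 1167) - 880) = -(9359 - 880) = -1*8479 = -8479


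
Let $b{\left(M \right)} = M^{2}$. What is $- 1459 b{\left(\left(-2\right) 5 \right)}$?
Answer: $-145900$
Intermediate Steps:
$- 1459 b{\left(\left(-2\right) 5 \right)} = - 1459 \left(\left(-2\right) 5\right)^{2} = - 1459 \left(-10\right)^{2} = \left(-1459\right) 100 = -145900$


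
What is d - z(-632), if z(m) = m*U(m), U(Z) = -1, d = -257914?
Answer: -258546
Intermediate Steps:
z(m) = -m (z(m) = m*(-1) = -m)
d - z(-632) = -257914 - (-1)*(-632) = -257914 - 1*632 = -257914 - 632 = -258546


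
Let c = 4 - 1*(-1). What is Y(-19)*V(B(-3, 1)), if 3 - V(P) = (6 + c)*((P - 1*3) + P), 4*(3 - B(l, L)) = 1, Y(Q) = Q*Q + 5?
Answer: -8967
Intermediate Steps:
Y(Q) = 5 + Q² (Y(Q) = Q² + 5 = 5 + Q²)
c = 5 (c = 4 + 1 = 5)
B(l, L) = 11/4 (B(l, L) = 3 - ¼*1 = 3 - ¼ = 11/4)
V(P) = 36 - 22*P (V(P) = 3 - (6 + 5)*((P - 1*3) + P) = 3 - 11*((P - 3) + P) = 3 - 11*((-3 + P) + P) = 3 - 11*(-3 + 2*P) = 3 - (-33 + 22*P) = 3 + (33 - 22*P) = 36 - 22*P)
Y(-19)*V(B(-3, 1)) = (5 + (-19)²)*(36 - 22*11/4) = (5 + 361)*(36 - 121/2) = 366*(-49/2) = -8967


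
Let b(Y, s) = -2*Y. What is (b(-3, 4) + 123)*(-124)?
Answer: -15996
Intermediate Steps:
(b(-3, 4) + 123)*(-124) = (-2*(-3) + 123)*(-124) = (6 + 123)*(-124) = 129*(-124) = -15996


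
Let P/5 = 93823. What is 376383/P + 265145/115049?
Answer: 167685984442/53971211635 ≈ 3.1070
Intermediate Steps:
P = 469115 (P = 5*93823 = 469115)
376383/P + 265145/115049 = 376383/469115 + 265145/115049 = 167685984442/53971211635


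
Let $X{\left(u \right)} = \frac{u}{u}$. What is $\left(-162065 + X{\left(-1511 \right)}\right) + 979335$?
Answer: $817271$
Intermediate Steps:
$X{\left(u \right)} = 1$
$\left(-162065 + X{\left(-1511 \right)}\right) + 979335 = \left(-162065 + 1\right) + 979335 = -162064 + 979335 = 817271$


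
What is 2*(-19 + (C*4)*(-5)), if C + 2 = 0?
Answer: 42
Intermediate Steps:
C = -2 (C = -2 + 0 = -2)
2*(-19 + (C*4)*(-5)) = 2*(-19 - 2*4*(-5)) = 2*(-19 - 8*(-5)) = 2*(-19 + 40) = 2*21 = 42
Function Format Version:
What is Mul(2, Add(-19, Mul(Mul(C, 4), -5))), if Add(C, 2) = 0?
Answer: 42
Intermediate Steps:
C = -2 (C = Add(-2, 0) = -2)
Mul(2, Add(-19, Mul(Mul(C, 4), -5))) = Mul(2, Add(-19, Mul(Mul(-2, 4), -5))) = Mul(2, Add(-19, Mul(-8, -5))) = Mul(2, Add(-19, 40)) = Mul(2, 21) = 42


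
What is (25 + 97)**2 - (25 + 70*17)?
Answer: 13669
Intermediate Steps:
(25 + 97)**2 - (25 + 70*17) = 122**2 - (25 + 1190) = 14884 - 1*1215 = 14884 - 1215 = 13669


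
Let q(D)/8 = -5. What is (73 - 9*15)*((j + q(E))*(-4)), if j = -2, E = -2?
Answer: -10416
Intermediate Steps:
q(D) = -40 (q(D) = 8*(-5) = -40)
(73 - 9*15)*((j + q(E))*(-4)) = (73 - 9*15)*((-2 - 40)*(-4)) = (73 - 135)*(-42*(-4)) = -62*168 = -10416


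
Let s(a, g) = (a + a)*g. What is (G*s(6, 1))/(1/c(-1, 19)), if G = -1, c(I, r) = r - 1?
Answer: -216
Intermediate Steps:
c(I, r) = -1 + r
s(a, g) = 2*a*g (s(a, g) = (2*a)*g = 2*a*g)
(G*s(6, 1))/(1/c(-1, 19)) = (-2*6)/(1/(-1 + 19)) = (-1*12)/(1/18) = -12/1/18 = -12*18 = -216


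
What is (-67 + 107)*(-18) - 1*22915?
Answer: -23635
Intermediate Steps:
(-67 + 107)*(-18) - 1*22915 = 40*(-18) - 22915 = -720 - 22915 = -23635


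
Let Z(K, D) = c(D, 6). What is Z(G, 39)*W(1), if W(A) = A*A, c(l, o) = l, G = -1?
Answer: 39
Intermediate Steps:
Z(K, D) = D
W(A) = A²
Z(G, 39)*W(1) = 39*1² = 39*1 = 39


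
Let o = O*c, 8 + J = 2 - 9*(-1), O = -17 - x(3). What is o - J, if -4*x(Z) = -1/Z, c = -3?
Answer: 193/4 ≈ 48.250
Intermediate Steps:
x(Z) = 1/(4*Z) (x(Z) = -(-1)/(4*Z) = 1/(4*Z))
O = -205/12 (O = -17 - 1/(4*3) = -17 - 1*1/12 = -17 - 1/12 = -205/12 ≈ -17.083)
J = 3 (J = -8 + (2 - 9*(-1)) = -8 + (2 + 9) = -8 + 11 = 3)
o = 205/4 (o = -205/12*(-3) = 205/4 ≈ 51.250)
o - J = 205/4 - 1*3 = 205/4 - 3 = 193/4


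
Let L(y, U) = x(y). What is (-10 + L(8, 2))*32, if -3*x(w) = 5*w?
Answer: -2240/3 ≈ -746.67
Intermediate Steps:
x(w) = -5*w/3
L(y, U) = -5*y/3
(-10 + L(8, 2))*32 = (-10 - 5/3*8)*32 = (-10 - 40/3)*32 = -70/3*32 = -2240/3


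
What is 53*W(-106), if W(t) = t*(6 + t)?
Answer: 561800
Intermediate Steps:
53*W(-106) = 53*(-106*(6 - 106)) = 53*(-106*(-100)) = 53*10600 = 561800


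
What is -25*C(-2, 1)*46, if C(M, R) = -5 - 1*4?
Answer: 10350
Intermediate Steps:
C(M, R) = -9 (C(M, R) = -5 - 4 = -9)
-25*C(-2, 1)*46 = -25*(-9)*46 = 225*46 = 10350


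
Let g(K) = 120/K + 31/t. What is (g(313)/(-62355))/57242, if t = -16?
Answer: 7783/17875179149280 ≈ 4.3541e-10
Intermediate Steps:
g(K) = -31/16 + 120/K (g(K) = 120/K + 31/(-16) = 120/K + 31*(-1/16) = 120/K - 31/16 = -31/16 + 120/K)
(g(313)/(-62355))/57242 = ((-31/16 + 120/313)/(-62355))/57242 = ((-31/16 + 120*(1/313))*(-1/62355))*(1/57242) = ((-31/16 + 120/313)*(-1/62355))*(1/57242) = -7783/5008*(-1/62355)*(1/57242) = (7783/312273840)*(1/57242) = 7783/17875179149280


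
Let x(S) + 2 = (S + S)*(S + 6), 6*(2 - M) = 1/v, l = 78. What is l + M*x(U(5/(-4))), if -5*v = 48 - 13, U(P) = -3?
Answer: 788/21 ≈ 37.524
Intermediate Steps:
v = -7 (v = -(48 - 13)/5 = -⅕*35 = -7)
M = 85/42 (M = 2 - ⅙/(-7) = 2 - ⅙*(-⅐) = 2 + 1/42 = 85/42 ≈ 2.0238)
x(S) = -2 + 2*S*(6 + S) (x(S) = -2 + (S + S)*(S + 6) = -2 + (2*S)*(6 + S) = -2 + 2*S*(6 + S))
l + M*x(U(5/(-4))) = 78 + 85*(-2 + 2*(-3)² + 12*(-3))/42 = 78 + 85*(-2 + 2*9 - 36)/42 = 78 + 85*(-2 + 18 - 36)/42 = 78 + (85/42)*(-20) = 78 - 850/21 = 788/21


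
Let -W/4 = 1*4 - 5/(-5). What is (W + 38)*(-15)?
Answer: -270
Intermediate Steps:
W = -20 (W = -4*(1*4 - 5/(-5)) = -4*(4 - 5*(-⅕)) = -4*(4 + 1) = -4*5 = -20)
(W + 38)*(-15) = (-20 + 38)*(-15) = 18*(-15) = -270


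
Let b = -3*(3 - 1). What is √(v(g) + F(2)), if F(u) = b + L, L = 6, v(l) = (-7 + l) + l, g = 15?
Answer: √23 ≈ 4.7958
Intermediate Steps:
b = -6 (b = -3*2 = -6)
v(l) = -7 + 2*l
F(u) = 0 (F(u) = -6 + 6 = 0)
√(v(g) + F(2)) = √((-7 + 2*15) + 0) = √((-7 + 30) + 0) = √(23 + 0) = √23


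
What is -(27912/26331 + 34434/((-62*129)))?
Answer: 37968971/11699741 ≈ 3.2453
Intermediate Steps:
-(27912/26331 + 34434/((-62*129))) = -(27912*(1/26331) + 34434/(-7998)) = -(9304/8777 + 34434*(-1/7998)) = -(9304/8777 - 5739/1333) = -1*(-37968971/11699741) = 37968971/11699741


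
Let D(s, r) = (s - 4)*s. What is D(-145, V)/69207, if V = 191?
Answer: 21605/69207 ≈ 0.31218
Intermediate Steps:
D(s, r) = s*(-4 + s) (D(s, r) = (-4 + s)*s = s*(-4 + s))
D(-145, V)/69207 = -145*(-4 - 145)/69207 = -145*(-149)*(1/69207) = 21605*(1/69207) = 21605/69207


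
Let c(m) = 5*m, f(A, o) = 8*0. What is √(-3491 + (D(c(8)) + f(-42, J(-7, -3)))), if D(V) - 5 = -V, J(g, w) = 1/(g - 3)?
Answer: I*√3526 ≈ 59.38*I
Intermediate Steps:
J(g, w) = 1/(-3 + g)
f(A, o) = 0
D(V) = 5 - V
√(-3491 + (D(c(8)) + f(-42, J(-7, -3)))) = √(-3491 + ((5 - 5*8) + 0)) = √(-3491 + ((5 - 1*40) + 0)) = √(-3491 + ((5 - 40) + 0)) = √(-3491 + (-35 + 0)) = √(-3491 - 35) = √(-3526) = I*√3526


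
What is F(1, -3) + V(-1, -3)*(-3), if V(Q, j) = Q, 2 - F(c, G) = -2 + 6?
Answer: 1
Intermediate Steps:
F(c, G) = -2 (F(c, G) = 2 - (-2 + 6) = 2 - 1*4 = 2 - 4 = -2)
F(1, -3) + V(-1, -3)*(-3) = -2 - 1*(-3) = -2 + 3 = 1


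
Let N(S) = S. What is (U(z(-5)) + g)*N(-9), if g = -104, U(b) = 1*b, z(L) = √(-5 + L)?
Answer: 936 - 9*I*√10 ≈ 936.0 - 28.461*I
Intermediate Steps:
U(b) = b
(U(z(-5)) + g)*N(-9) = (√(-5 - 5) - 104)*(-9) = (√(-10) - 104)*(-9) = (I*√10 - 104)*(-9) = (-104 + I*√10)*(-9) = 936 - 9*I*√10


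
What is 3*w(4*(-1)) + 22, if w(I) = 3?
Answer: 31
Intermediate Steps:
3*w(4*(-1)) + 22 = 3*3 + 22 = 9 + 22 = 31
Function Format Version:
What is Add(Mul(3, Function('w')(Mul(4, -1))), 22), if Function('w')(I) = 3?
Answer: 31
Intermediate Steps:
Add(Mul(3, Function('w')(Mul(4, -1))), 22) = Add(Mul(3, 3), 22) = Add(9, 22) = 31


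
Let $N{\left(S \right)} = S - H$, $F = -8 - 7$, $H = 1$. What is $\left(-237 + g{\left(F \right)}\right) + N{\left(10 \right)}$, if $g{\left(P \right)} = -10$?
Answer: $-238$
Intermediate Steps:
$F = -15$
$N{\left(S \right)} = -1 + S$ ($N{\left(S \right)} = S - 1 = -1 + S$)
$\left(-237 + g{\left(F \right)}\right) + N{\left(10 \right)} = \left(-237 - 10\right) + \left(-1 + 10\right) = -247 + 9 = -238$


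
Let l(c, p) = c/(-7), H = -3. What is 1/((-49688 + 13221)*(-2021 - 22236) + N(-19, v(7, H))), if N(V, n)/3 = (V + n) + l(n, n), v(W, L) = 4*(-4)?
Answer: 7/6192059446 ≈ 1.1305e-9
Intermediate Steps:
v(W, L) = -16
l(c, p) = -c/7 (l(c, p) = c*(-⅐) = -c/7)
N(V, n) = 3*V + 18*n/7 (N(V, n) = 3*((V + n) - n/7) = 3*(V + 6*n/7) = 3*V + 18*n/7)
1/((-49688 + 13221)*(-2021 - 22236) + N(-19, v(7, H))) = 1/((-49688 + 13221)*(-2021 - 22236) + (3*(-19) + (18/7)*(-16))) = 1/(-36467*(-24257) + (-57 - 288/7)) = 1/(884580019 - 687/7) = 1/(6192059446/7) = 7/6192059446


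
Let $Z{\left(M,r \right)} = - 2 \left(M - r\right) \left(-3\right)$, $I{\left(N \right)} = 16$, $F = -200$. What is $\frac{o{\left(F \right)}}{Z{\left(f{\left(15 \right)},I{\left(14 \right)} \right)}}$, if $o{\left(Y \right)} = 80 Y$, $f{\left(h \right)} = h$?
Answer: $\frac{8000}{3} \approx 2666.7$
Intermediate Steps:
$Z{\left(M,r \right)} = - 6 r + 6 M$ ($Z{\left(M,r \right)} = \left(- 2 M + 2 r\right) \left(-3\right) = - 6 r + 6 M$)
$\frac{o{\left(F \right)}}{Z{\left(f{\left(15 \right)},I{\left(14 \right)} \right)}} = \frac{80 \left(-200\right)}{\left(-6\right) 16 + 6 \cdot 15} = - \frac{16000}{-96 + 90} = - \frac{16000}{-6} = \left(-16000\right) \left(- \frac{1}{6}\right) = \frac{8000}{3}$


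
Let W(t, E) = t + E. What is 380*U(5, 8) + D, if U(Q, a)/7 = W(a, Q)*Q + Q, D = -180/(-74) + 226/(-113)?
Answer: 6889416/37 ≈ 1.8620e+5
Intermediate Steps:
W(t, E) = E + t
D = 16/37 (D = -180*(-1/74) + 226*(-1/113) = 90/37 - 2 = 16/37 ≈ 0.43243)
U(Q, a) = 7*Q + 7*Q*(Q + a) (U(Q, a) = 7*((Q + a)*Q + Q) = 7*(Q*(Q + a) + Q) = 7*(Q + Q*(Q + a)) = 7*Q + 7*Q*(Q + a))
380*U(5, 8) + D = 380*(7*5*(1 + 5 + 8)) + 16/37 = 380*(7*5*14) + 16/37 = 380*490 + 16/37 = 186200 + 16/37 = 6889416/37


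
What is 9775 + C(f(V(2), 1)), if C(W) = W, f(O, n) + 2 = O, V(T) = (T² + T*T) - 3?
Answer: 9778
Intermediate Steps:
V(T) = -3 + 2*T² (V(T) = (T² + T²) - 3 = 2*T² - 3 = -3 + 2*T²)
f(O, n) = -2 + O
9775 + C(f(V(2), 1)) = 9775 + (-2 + (-3 + 2*2²)) = 9775 + (-2 + (-3 + 2*4)) = 9775 + (-2 + (-3 + 8)) = 9775 + (-2 + 5) = 9775 + 3 = 9778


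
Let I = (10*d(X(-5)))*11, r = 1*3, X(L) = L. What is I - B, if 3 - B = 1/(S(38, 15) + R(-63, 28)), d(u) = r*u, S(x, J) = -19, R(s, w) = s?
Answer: -135547/82 ≈ -1653.0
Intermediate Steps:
r = 3
d(u) = 3*u
I = -1650 (I = (10*(3*(-5)))*11 = (10*(-15))*11 = -150*11 = -1650)
B = 247/82 (B = 3 - 1/(-19 - 63) = 3 - 1/(-82) = 3 - 1*(-1/82) = 3 + 1/82 = 247/82 ≈ 3.0122)
I - B = -1650 - 1*247/82 = -1650 - 247/82 = -135547/82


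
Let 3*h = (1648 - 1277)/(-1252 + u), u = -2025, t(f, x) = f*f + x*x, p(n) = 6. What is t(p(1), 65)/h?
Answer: -41889891/371 ≈ -1.1291e+5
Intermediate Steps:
t(f, x) = f**2 + x**2
h = -371/9831 (h = ((1648 - 1277)/(-1252 - 2025))/3 = (371/(-3277))/3 = (371*(-1/3277))/3 = (1/3)*(-371/3277) = -371/9831 ≈ -0.037738)
t(p(1), 65)/h = (6**2 + 65**2)/(-371/9831) = (36 + 4225)*(-9831/371) = 4261*(-9831/371) = -41889891/371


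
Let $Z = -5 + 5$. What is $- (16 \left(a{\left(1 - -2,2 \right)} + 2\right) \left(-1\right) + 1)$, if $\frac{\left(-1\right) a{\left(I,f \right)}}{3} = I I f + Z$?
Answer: $-833$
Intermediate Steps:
$Z = 0$
$a{\left(I,f \right)} = - 3 f I^{2}$ ($a{\left(I,f \right)} = - 3 \left(I I f + 0\right) = - 3 \left(I^{2} f + 0\right) = - 3 \left(f I^{2} + 0\right) = - 3 f I^{2}$)
$- (16 \left(a{\left(1 - -2,2 \right)} + 2\right) \left(-1\right) + 1) = - (16 \left(\left(-3\right) 2 \left(1 - -2\right)^{2} + 2\right) \left(-1\right) + 1) = - (16 \left(\left(-3\right) 2 \left(1 + 2\right)^{2} + 2\right) \left(-1\right) + 1) = - (16 \left(\left(-3\right) 2 \cdot 3^{2} + 2\right) \left(-1\right) + 1) = - (16 \left(\left(-3\right) 2 \cdot 9 + 2\right) \left(-1\right) + 1) = - (16 \left(-54 + 2\right) \left(-1\right) + 1) = - (16 \left(\left(-52\right) \left(-1\right)\right) + 1) = - (16 \cdot 52 + 1) = - (832 + 1) = \left(-1\right) 833 = -833$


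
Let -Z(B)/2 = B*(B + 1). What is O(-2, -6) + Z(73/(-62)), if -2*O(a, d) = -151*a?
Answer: -291025/1922 ≈ -151.42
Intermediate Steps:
Z(B) = -2*B*(1 + B) (Z(B) = -2*B*(B + 1) = -2*B*(1 + B))
O(a, d) = 151*a/2 (O(a, d) = -(-151)*a/2 = 151*a/2)
O(-2, -6) + Z(73/(-62)) = (151/2)*(-2) - 2*73/(-62)*(1 + 73/(-62)) = -151 - 2*73*(-1/62)*(1 + 73*(-1/62)) = -151 - 2*(-73/62)*(1 - 73/62) = -151 - 2*(-73/62)*(-11/62) = -151 - 803/1922 = -291025/1922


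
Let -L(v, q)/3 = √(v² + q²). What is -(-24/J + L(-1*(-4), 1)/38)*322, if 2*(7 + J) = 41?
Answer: 5152/9 + 483*√17/19 ≈ 677.26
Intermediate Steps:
J = 27/2 (J = -7 + (½)*41 = -7 + 41/2 = 27/2 ≈ 13.500)
L(v, q) = -3*√(q² + v²) (L(v, q) = -3*√(v² + q²) = -3*√(q² + v²))
-(-24/J + L(-1*(-4), 1)/38)*322 = -(-24/27/2 - 3*√(1² + (-1*(-4))²)/38)*322 = -(-24*2/27 - 3*√(1 + 4²)*(1/38))*322 = -(-16/9 - 3*√(1 + 16)*(1/38))*322 = -(-16/9 - 3*√17*(1/38))*322 = -(-16/9 - 3*√17/38)*322 = (16/9 + 3*√17/38)*322 = 5152/9 + 483*√17/19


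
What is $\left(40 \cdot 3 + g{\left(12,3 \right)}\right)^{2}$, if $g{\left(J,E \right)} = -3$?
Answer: $13689$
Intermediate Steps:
$\left(40 \cdot 3 + g{\left(12,3 \right)}\right)^{2} = \left(40 \cdot 3 - 3\right)^{2} = \left(120 - 3\right)^{2} = 117^{2} = 13689$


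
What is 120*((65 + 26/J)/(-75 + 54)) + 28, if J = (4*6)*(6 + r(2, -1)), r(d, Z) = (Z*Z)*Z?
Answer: -1034/3 ≈ -344.67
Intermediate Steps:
r(d, Z) = Z**3 (r(d, Z) = Z**2*Z = Z**3)
J = 120 (J = (4*6)*(6 + (-1)**3) = 24*(6 - 1) = 24*5 = 120)
120*((65 + 26/J)/(-75 + 54)) + 28 = 120*((65 + 26/120)/(-75 + 54)) + 28 = 120*((65 + 26*(1/120))/(-21)) + 28 = 120*((65 + 13/60)*(-1/21)) + 28 = 120*((3913/60)*(-1/21)) + 28 = 120*(-559/180) + 28 = -1118/3 + 28 = -1034/3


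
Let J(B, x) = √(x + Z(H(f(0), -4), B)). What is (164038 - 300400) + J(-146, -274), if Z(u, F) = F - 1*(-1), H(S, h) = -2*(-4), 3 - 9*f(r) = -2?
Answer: -136362 + I*√419 ≈ -1.3636e+5 + 20.469*I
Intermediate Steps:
f(r) = 5/9 (f(r) = ⅓ - ⅑*(-2) = ⅓ + 2/9 = 5/9)
H(S, h) = 8
Z(u, F) = 1 + F (Z(u, F) = F + 1 = 1 + F)
J(B, x) = √(1 + B + x) (J(B, x) = √(x + (1 + B)) = √(1 + B + x))
(164038 - 300400) + J(-146, -274) = (164038 - 300400) + √(1 - 146 - 274) = -136362 + √(-419) = -136362 + I*√419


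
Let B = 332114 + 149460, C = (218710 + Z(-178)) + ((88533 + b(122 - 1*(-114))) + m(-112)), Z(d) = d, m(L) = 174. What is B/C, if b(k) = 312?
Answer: 481574/307551 ≈ 1.5658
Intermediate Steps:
C = 307551 (C = (218710 - 178) + ((88533 + 312) + 174) = 218532 + (88845 + 174) = 218532 + 89019 = 307551)
B = 481574
B/C = 481574/307551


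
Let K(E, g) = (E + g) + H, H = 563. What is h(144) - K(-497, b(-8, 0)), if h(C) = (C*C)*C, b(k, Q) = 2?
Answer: 2985916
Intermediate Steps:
K(E, g) = 563 + E + g (K(E, g) = (E + g) + 563 = 563 + E + g)
h(C) = C³ (h(C) = C²*C = C³)
h(144) - K(-497, b(-8, 0)) = 144³ - (563 - 497 + 2) = 2985984 - 1*68 = 2985984 - 68 = 2985916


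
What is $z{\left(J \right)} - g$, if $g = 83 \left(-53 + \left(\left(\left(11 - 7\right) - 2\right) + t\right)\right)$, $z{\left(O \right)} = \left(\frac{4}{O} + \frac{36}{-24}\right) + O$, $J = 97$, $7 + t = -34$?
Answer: $\frac{1499919}{194} \approx 7731.5$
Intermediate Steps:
$t = -41$ ($t = -7 - 34 = -41$)
$z{\left(O \right)} = - \frac{3}{2} + O + \frac{4}{O}$ ($z{\left(O \right)} = \left(\frac{4}{O} + 36 \left(- \frac{1}{24}\right)\right) + O = \left(\frac{4}{O} - \frac{3}{2}\right) + O = \left(- \frac{3}{2} + \frac{4}{O}\right) + O = - \frac{3}{2} + O + \frac{4}{O}$)
$g = -7636$ ($g = 83 \left(-53 + \left(\left(\left(11 - 7\right) - 2\right) - 41\right)\right) = 83 \left(-53 + \left(\left(4 - 2\right) - 41\right)\right) = 83 \left(-53 + \left(2 - 41\right)\right) = 83 \left(-53 - 39\right) = 83 \left(-92\right) = -7636$)
$z{\left(J \right)} - g = \left(- \frac{3}{2} + 97 + \frac{4}{97}\right) - -7636 = \left(- \frac{3}{2} + 97 + 4 \cdot \frac{1}{97}\right) + 7636 = \left(- \frac{3}{2} + 97 + \frac{4}{97}\right) + 7636 = \frac{18535}{194} + 7636 = \frac{1499919}{194}$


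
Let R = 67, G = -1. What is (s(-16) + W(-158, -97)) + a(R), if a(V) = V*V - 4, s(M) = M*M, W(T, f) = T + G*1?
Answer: 4582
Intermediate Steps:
W(T, f) = -1 + T (W(T, f) = T - 1*1 = T - 1 = -1 + T)
s(M) = M**2
a(V) = -4 + V**2 (a(V) = V**2 - 4 = -4 + V**2)
(s(-16) + W(-158, -97)) + a(R) = ((-16)**2 + (-1 - 158)) + (-4 + 67**2) = (256 - 159) + (-4 + 4489) = 97 + 4485 = 4582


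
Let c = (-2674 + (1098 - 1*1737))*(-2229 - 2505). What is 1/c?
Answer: 1/15683742 ≈ 6.3760e-8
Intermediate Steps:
c = 15683742 (c = (-2674 + (1098 - 1737))*(-4734) = (-2674 - 639)*(-4734) = -3313*(-4734) = 15683742)
1/c = 1/15683742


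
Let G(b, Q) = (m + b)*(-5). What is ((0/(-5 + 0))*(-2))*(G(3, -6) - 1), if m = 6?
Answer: 0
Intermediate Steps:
G(b, Q) = -30 - 5*b (G(b, Q) = (6 + b)*(-5) = -30 - 5*b)
((0/(-5 + 0))*(-2))*(G(3, -6) - 1) = ((0/(-5 + 0))*(-2))*((-30 - 5*3) - 1) = ((0/(-5))*(-2))*((-30 - 15) - 1) = ((0*(-⅕))*(-2))*(-45 - 1) = (0*(-2))*(-46) = 0*(-46) = 0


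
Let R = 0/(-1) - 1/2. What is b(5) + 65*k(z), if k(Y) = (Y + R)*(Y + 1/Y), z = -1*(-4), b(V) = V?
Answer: 7775/8 ≈ 971.88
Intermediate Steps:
z = 4
R = -½ (R = 0*(-1) - 1*½ = 0 - ½ = -½ ≈ -0.50000)
k(Y) = (-½ + Y)*(Y + 1/Y) (k(Y) = (Y - ½)*(Y + 1/Y) = (-½ + Y)*(Y + 1/Y))
b(5) + 65*k(z) = 5 + 65*(1 + 4² - ½*4 - ½/4) = 5 + 65*(1 + 16 - 2 - ½*¼) = 5 + 65*(1 + 16 - 2 - ⅛) = 5 + 65*(119/8) = 5 + 7735/8 = 7775/8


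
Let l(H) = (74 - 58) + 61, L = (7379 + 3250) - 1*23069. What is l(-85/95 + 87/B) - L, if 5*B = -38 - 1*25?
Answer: 12517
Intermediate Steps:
B = -63/5 (B = (-38 - 1*25)/5 = (-38 - 25)/5 = (⅕)*(-63) = -63/5 ≈ -12.600)
L = -12440 (L = 10629 - 23069 = -12440)
l(H) = 77 (l(H) = 16 + 61 = 77)
l(-85/95 + 87/B) - L = 77 - 1*(-12440) = 77 + 12440 = 12517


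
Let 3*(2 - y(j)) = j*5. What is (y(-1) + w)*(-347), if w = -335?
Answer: 344918/3 ≈ 1.1497e+5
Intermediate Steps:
y(j) = 2 - 5*j/3 (y(j) = 2 - j*5/3 = 2 - 5*j/3)
(y(-1) + w)*(-347) = ((2 - 5/3*(-1)) - 335)*(-347) = ((2 + 5/3) - 335)*(-347) = (11/3 - 335)*(-347) = -994/3*(-347) = 344918/3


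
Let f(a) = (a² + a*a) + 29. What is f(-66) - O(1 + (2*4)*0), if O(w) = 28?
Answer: 8713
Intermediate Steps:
f(a) = 29 + 2*a² (f(a) = (a² + a²) + 29 = 2*a² + 29 = 29 + 2*a²)
f(-66) - O(1 + (2*4)*0) = (29 + 2*(-66)²) - 1*28 = (29 + 2*4356) - 28 = (29 + 8712) - 28 = 8741 - 28 = 8713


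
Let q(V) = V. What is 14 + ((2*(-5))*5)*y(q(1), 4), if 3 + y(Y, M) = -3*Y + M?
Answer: 114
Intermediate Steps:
y(Y, M) = -3 + M - 3*Y (y(Y, M) = -3 + (-3*Y + M) = -3 + (M - 3*Y) = -3 + M - 3*Y)
14 + ((2*(-5))*5)*y(q(1), 4) = 14 + ((2*(-5))*5)*(-3 + 4 - 3*1) = 14 + (-10*5)*(-3 + 4 - 3) = 14 - 50*(-2) = 14 + 100 = 114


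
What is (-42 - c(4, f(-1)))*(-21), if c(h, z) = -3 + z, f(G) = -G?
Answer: 840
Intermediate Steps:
(-42 - c(4, f(-1)))*(-21) = (-42 - (-3 - 1*(-1)))*(-21) = (-42 - (-3 + 1))*(-21) = (-42 - 1*(-2))*(-21) = (-42 + 2)*(-21) = -40*(-21) = 840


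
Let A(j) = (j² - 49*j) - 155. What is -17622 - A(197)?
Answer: -46623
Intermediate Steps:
A(j) = -155 + j² - 49*j
-17622 - A(197) = -17622 - (-155 + 197² - 49*197) = -17622 - (-155 + 38809 - 9653) = -17622 - 1*29001 = -17622 - 29001 = -46623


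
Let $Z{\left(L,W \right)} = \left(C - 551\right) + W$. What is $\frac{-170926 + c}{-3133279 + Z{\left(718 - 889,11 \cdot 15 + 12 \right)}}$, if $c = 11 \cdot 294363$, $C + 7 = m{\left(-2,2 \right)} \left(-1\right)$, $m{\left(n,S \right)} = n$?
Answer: $- \frac{3067067}{3133658} \approx -0.97875$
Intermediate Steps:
$C = -5$ ($C = -7 - -2 = -7 + 2 = -5$)
$c = 3237993$
$Z{\left(L,W \right)} = -556 + W$ ($Z{\left(L,W \right)} = \left(-5 - 551\right) + W = -556 + W$)
$\frac{-170926 + c}{-3133279 + Z{\left(718 - 889,11 \cdot 15 + 12 \right)}} = \frac{-170926 + 3237993}{-3133279 + \left(-556 + \left(11 \cdot 15 + 12\right)\right)} = \frac{3067067}{-3133279 + \left(-556 + \left(165 + 12\right)\right)} = \frac{3067067}{-3133279 + \left(-556 + 177\right)} = \frac{3067067}{-3133279 - 379} = \frac{3067067}{-3133658} = 3067067 \left(- \frac{1}{3133658}\right) = - \frac{3067067}{3133658}$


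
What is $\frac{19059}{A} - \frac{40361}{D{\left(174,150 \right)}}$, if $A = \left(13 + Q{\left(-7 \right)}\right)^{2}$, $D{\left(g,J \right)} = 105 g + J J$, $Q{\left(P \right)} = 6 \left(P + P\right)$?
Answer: $\frac{573575629}{205521570} \approx 2.7908$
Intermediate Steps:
$Q{\left(P \right)} = 12 P$ ($Q{\left(P \right)} = 6 \cdot 2 P = 12 P$)
$D{\left(g,J \right)} = J^{2} + 105 g$ ($D{\left(g,J \right)} = 105 g + J^{2} = J^{2} + 105 g$)
$A = 5041$ ($A = \left(13 + 12 \left(-7\right)\right)^{2} = \left(13 - 84\right)^{2} = \left(-71\right)^{2} = 5041$)
$\frac{19059}{A} - \frac{40361}{D{\left(174,150 \right)}} = \frac{19059}{5041} - \frac{40361}{150^{2} + 105 \cdot 174} = 19059 \cdot \frac{1}{5041} - \frac{40361}{22500 + 18270} = \frac{19059}{5041} - \frac{40361}{40770} = \frac{573575629}{205521570}$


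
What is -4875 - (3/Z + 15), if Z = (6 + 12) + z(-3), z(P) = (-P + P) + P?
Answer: -24451/5 ≈ -4890.2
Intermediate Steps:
z(P) = P (z(P) = 0 + P = P)
Z = 15 (Z = (6 + 12) - 3 = 18 - 3 = 15)
-4875 - (3/Z + 15) = -4875 - (3/15 + 15) = -4875 - (3*(1/15) + 15) = -4875 - (⅕ + 15) = -4875 - 1*76/5 = -4875 - 76/5 = -24451/5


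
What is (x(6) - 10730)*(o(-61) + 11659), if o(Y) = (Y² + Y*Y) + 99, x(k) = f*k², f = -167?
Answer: -321446400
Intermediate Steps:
x(k) = -167*k²
o(Y) = 99 + 2*Y² (o(Y) = (Y² + Y²) + 99 = 2*Y² + 99 = 99 + 2*Y²)
(x(6) - 10730)*(o(-61) + 11659) = (-167*6² - 10730)*((99 + 2*(-61)²) + 11659) = (-167*36 - 10730)*((99 + 2*3721) + 11659) = (-6012 - 10730)*((99 + 7442) + 11659) = -16742*(7541 + 11659) = -16742*19200 = -321446400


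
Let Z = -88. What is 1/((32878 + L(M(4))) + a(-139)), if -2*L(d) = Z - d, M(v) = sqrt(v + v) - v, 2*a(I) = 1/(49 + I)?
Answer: 1066607820/35112723444001 - 32400*sqrt(2)/35112723444001 ≈ 3.0375e-5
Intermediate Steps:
a(I) = 1/(2*(49 + I))
M(v) = -v + sqrt(2)*sqrt(v) (M(v) = sqrt(2*v) - v = sqrt(2)*sqrt(v) - v = -v + sqrt(2)*sqrt(v))
L(d) = 44 + d/2 (L(d) = -(-88 - d)/2 = 44 + d/2)
1/((32878 + L(M(4))) + a(-139)) = 1/((32878 + (44 + (-1*4 + sqrt(2)*sqrt(4))/2)) + 1/(2*(49 - 139))) = 1/((32878 + (44 + (-4 + sqrt(2)*2)/2)) + (1/2)/(-90)) = 1/((32878 + (44 + (-4 + 2*sqrt(2))/2)) + (1/2)*(-1/90)) = 1/((32878 + (44 + (-2 + sqrt(2)))) - 1/180) = 1/((32878 + (42 + sqrt(2))) - 1/180) = 1/((32920 + sqrt(2)) - 1/180) = 1/(5925599/180 + sqrt(2))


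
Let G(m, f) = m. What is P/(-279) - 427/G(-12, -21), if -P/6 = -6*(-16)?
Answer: 14005/372 ≈ 37.648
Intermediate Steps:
P = -576 (P = -(-36)*(-16) = -6*96 = -576)
P/(-279) - 427/G(-12, -21) = -576/(-279) - 427/(-12) = -576*(-1/279) - 427*(-1/12) = 64/31 + 427/12 = 14005/372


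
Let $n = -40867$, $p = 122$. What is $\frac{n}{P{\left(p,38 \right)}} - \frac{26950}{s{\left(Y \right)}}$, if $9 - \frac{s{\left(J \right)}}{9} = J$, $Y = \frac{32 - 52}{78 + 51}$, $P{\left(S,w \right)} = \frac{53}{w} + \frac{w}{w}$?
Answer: $- \frac{5607543028}{322413} \approx -17392.0$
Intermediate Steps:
$P{\left(S,w \right)} = 1 + \frac{53}{w}$ ($P{\left(S,w \right)} = \frac{53}{w} + 1 = 1 + \frac{53}{w}$)
$Y = - \frac{20}{129} \approx -0.15504$
$s{\left(J \right)} = 81 - 9 J$
$\frac{n}{P{\left(p,38 \right)}} - \frac{26950}{s{\left(Y \right)}} = - \frac{40867}{\frac{1}{38} \left(53 + 38\right)} - \frac{26950}{81 - - \frac{60}{43}} = - \frac{40867}{\frac{1}{38} \cdot 91} - \frac{26950}{81 + \frac{60}{43}} = - \frac{40867}{\frac{91}{38}} - \frac{26950}{\frac{3543}{43}} = \left(-40867\right) \frac{38}{91} - \frac{1158850}{3543} = - \frac{1552946}{91} - \frac{1158850}{3543} = - \frac{5607543028}{322413}$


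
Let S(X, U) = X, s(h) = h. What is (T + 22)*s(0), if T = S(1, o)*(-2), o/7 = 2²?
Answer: 0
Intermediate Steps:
o = 28 (o = 7*2² = 7*4 = 28)
T = -2 (T = 1*(-2) = -2)
(T + 22)*s(0) = (-2 + 22)*0 = 20*0 = 0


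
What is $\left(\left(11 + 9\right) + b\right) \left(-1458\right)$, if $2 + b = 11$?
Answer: $-42282$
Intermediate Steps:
$b = 9$ ($b = -2 + 11 = 9$)
$\left(\left(11 + 9\right) + b\right) \left(-1458\right) = \left(\left(11 + 9\right) + 9\right) \left(-1458\right) = \left(20 + 9\right) \left(-1458\right) = 29 \left(-1458\right) = -42282$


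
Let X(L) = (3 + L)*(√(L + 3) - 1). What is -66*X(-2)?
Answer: 0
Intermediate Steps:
X(L) = (-1 + √(3 + L))*(3 + L) (X(L) = (3 + L)*(√(3 + L) - 1) = (3 + L)*(-1 + √(3 + L)) = (-1 + √(3 + L))*(3 + L))
-66*X(-2) = -66*(-3 - 1*(-2) + 3*√(3 - 2) - 2*√(3 - 2)) = -66*(-3 + 2 + 3*√1 - 2*√1) = -66*(-3 + 2 + 3*1 - 2*1) = -66*(-3 + 2 + 3 - 2) = -66*0 = 0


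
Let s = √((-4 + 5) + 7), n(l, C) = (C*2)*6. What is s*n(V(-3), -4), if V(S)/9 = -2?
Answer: -96*√2 ≈ -135.76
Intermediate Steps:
V(S) = -18 (V(S) = 9*(-2) = -18)
n(l, C) = 12*C (n(l, C) = (2*C)*6 = 12*C)
s = 2*√2 (s = √(1 + 7) = √8 = 2*√2 ≈ 2.8284)
s*n(V(-3), -4) = (2*√2)*(12*(-4)) = (2*√2)*(-48) = -96*√2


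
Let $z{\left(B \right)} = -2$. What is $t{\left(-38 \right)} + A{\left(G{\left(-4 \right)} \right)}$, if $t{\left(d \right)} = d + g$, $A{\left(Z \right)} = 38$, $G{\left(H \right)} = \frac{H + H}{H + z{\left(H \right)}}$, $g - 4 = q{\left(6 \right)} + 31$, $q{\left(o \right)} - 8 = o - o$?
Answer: $43$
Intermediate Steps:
$q{\left(o \right)} = 8$ ($q{\left(o \right)} = 8 + \left(o - o\right) = 8 + 0 = 8$)
$g = 43$ ($g = 4 + \left(8 + 31\right) = 4 + 39 = 43$)
$G{\left(H \right)} = \frac{2 H}{-2 + H}$ ($G{\left(H \right)} = \frac{H + H}{H - 2} = \frac{2 H}{-2 + H}$)
$t{\left(d \right)} = 43 + d$ ($t{\left(d \right)} = d + 43 = 43 + d$)
$t{\left(-38 \right)} + A{\left(G{\left(-4 \right)} \right)} = \left(43 - 38\right) + 38 = 5 + 38 = 43$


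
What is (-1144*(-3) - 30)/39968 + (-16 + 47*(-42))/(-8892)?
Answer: 13723363/44424432 ≈ 0.30891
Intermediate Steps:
(-1144*(-3) - 30)/39968 + (-16 + 47*(-42))/(-8892) = (-88*(-39) - 30)*(1/39968) + (-16 - 1974)*(-1/8892) = (3432 - 30)*(1/39968) - 1990*(-1/8892) = 3402*(1/39968) + 995/4446 = 1701/19984 + 995/4446 = 13723363/44424432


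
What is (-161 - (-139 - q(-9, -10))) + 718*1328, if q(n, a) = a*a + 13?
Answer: 953595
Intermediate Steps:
q(n, a) = 13 + a² (q(n, a) = a² + 13 = 13 + a²)
(-161 - (-139 - q(-9, -10))) + 718*1328 = (-161 - (-139 - (13 + (-10)²))) + 718*1328 = (-161 - (-139 - (13 + 100))) + 953504 = (-161 - (-139 - 1*113)) + 953504 = (-161 - (-139 - 113)) + 953504 = (-161 - 1*(-252)) + 953504 = (-161 + 252) + 953504 = 91 + 953504 = 953595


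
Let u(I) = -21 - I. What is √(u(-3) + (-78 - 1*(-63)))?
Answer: I*√33 ≈ 5.7446*I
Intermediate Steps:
√(u(-3) + (-78 - 1*(-63))) = √((-21 - 1*(-3)) + (-78 - 1*(-63))) = √((-21 + 3) + (-78 + 63)) = √(-18 - 15) = √(-33) = I*√33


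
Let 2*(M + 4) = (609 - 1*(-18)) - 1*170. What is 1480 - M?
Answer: 2511/2 ≈ 1255.5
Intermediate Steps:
M = 449/2 (M = -4 + ((609 - 1*(-18)) - 1*170)/2 = -4 + ((609 + 18) - 170)/2 = -4 + (627 - 170)/2 = -4 + (½)*457 = -4 + 457/2 = 449/2 ≈ 224.50)
1480 - M = 1480 - 1*449/2 = 1480 - 449/2 = 2511/2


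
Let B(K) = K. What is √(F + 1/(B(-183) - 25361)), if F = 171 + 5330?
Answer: √897345029598/12772 ≈ 74.169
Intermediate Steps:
F = 5501
√(F + 1/(B(-183) - 25361)) = √(5501 + 1/(-183 - 25361)) = √(5501 + 1/(-25544)) = √(5501 - 1/25544) = √(140517543/25544) = √897345029598/12772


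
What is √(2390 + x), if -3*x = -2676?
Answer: √3282 ≈ 57.289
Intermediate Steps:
x = 892 (x = -⅓*(-2676) = 892)
√(2390 + x) = √(2390 + 892) = √3282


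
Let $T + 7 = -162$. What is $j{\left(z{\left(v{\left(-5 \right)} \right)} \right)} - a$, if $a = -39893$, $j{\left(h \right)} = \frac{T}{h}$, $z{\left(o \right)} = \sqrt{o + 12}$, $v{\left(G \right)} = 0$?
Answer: $39893 - \frac{169 \sqrt{3}}{6} \approx 39844.0$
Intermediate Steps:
$T = -169$ ($T = -7 - 162 = -169$)
$z{\left(o \right)} = \sqrt{12 + o}$
$j{\left(h \right)} = - \frac{169}{h}$
$j{\left(z{\left(v{\left(-5 \right)} \right)} \right)} - a = - \frac{169}{\sqrt{12 + 0}} - -39893 = - \frac{169}{\sqrt{12}} + 39893 = - \frac{169}{2 \sqrt{3}} + 39893 = - 169 \frac{\sqrt{3}}{6} + 39893 = - \frac{169 \sqrt{3}}{6} + 39893 = 39893 - \frac{169 \sqrt{3}}{6}$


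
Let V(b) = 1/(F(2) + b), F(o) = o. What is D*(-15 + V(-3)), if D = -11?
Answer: 176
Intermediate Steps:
V(b) = 1/(2 + b)
D*(-15 + V(-3)) = -11*(-15 + 1/(2 - 3)) = -11*(-15 + 1/(-1)) = -11*(-15 - 1) = -11*(-16) = 176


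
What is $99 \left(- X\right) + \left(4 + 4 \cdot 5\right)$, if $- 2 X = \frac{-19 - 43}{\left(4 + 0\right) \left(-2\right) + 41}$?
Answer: $-69$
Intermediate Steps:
$X = \frac{31}{33}$ ($X = - \frac{\left(-19 - 43\right) \frac{1}{\left(4 + 0\right) \left(-2\right) + 41}}{2} = - \frac{\left(-19 - 43\right) \frac{1}{4 \left(-2\right) + 41}}{2} = - \frac{\left(-19 - 43\right) \frac{1}{-8 + 41}}{2} = - \frac{\left(-62\right) \frac{1}{33}}{2} = \left(- \frac{1}{2}\right) \left(- \frac{62}{33}\right) = \frac{31}{33} \approx 0.93939$)
$99 \left(- X\right) + \left(4 + 4 \cdot 5\right) = 99 \left(\left(-1\right) \frac{31}{33}\right) + \left(4 + 4 \cdot 5\right) = 99 \left(- \frac{31}{33}\right) + \left(4 + 20\right) = -93 + 24 = -69$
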